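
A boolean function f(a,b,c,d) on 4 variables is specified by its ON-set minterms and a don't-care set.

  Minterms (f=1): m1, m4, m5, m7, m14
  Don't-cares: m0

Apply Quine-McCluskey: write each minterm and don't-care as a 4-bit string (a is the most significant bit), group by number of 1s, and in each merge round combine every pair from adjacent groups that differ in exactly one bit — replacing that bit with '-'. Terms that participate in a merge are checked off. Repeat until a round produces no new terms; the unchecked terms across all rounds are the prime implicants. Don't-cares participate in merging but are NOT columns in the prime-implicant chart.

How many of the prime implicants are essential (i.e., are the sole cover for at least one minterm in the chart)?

size-2^0 implicants → 0000(✓)  0001(✓)  0100(✓)  0101(✓)  0111(✓)  1110
size-2^1 implicants → 0-00(✓)  0-01(✓)  000-(✓)  01-1  010-(✓)
size-2^2 implicants → 0-0-
Unchecked terms (primes): 0-0-, 01-1, 1110
Minterm coverage:
  m1 ⊆ 0-0- [E]
  m4 ⊆ 0-0- [E]
  m5 ⊆ 0-0-,01-1
  m7 ⊆ 01-1 [E]
  m14 ⊆ 1110 [E]
E = {0-0-, 01-1, 1110}

3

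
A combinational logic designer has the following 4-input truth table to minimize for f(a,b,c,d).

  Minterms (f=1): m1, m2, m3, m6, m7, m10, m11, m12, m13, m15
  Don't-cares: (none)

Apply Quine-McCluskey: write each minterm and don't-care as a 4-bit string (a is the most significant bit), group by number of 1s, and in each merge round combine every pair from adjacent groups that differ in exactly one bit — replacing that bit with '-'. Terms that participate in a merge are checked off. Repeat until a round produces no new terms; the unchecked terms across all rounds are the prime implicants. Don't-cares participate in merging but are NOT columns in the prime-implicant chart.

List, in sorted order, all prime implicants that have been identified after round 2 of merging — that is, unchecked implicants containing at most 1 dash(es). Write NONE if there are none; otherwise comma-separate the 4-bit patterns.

size-2^0 implicants → 0001(✓)  0010(✓)  0011(✓)  0110(✓)  0111(✓)  1010(✓)  1011(✓)  1100(✓)  1101(✓)  1111(✓)
size-2^1 implicants → -010(✓)  -011(✓)  -111(✓)  0-10(✓)  0-11(✓)  00-1  001-(✓)  011-(✓)  1-11(✓)  101-(✓)  11-1  110-
size-2^2 implicants → --11  -01-  0-1-
Unchecked terms (primes): --11, -01-, 0-1-, 00-1, 11-1, 110-

00-1, 11-1, 110-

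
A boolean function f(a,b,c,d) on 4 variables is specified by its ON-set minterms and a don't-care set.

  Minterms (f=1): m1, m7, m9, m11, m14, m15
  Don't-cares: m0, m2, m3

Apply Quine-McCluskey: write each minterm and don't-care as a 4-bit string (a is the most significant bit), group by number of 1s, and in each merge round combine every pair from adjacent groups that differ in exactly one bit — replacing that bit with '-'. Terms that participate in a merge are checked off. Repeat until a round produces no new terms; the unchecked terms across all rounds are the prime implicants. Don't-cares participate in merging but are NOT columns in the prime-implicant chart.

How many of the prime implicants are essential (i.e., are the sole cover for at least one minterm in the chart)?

3

Round 0: 0000✓ 0001✓ 0010✓ 0011✓ 0111✓ 1001✓ 1011✓ 1110✓ 1111✓
Round 1: -001✓ -011✓ -111✓ 0-11✓ 00-0✓ 00-1✓ 000-✓ 001-✓ 1-11✓ 10-1✓ 111-
Round 2: --11 -0-1 00--
PIs = {--11, -0-1, 00--, 111-}
Coverage chart:
  m1: -0-1,00--
  m7: --11 ←essential
  m9: -0-1 ←essential
  m11: --11,-0-1
  m14: 111- ←essential
  m15: --11,111-
Essential: --11, -0-1, 111-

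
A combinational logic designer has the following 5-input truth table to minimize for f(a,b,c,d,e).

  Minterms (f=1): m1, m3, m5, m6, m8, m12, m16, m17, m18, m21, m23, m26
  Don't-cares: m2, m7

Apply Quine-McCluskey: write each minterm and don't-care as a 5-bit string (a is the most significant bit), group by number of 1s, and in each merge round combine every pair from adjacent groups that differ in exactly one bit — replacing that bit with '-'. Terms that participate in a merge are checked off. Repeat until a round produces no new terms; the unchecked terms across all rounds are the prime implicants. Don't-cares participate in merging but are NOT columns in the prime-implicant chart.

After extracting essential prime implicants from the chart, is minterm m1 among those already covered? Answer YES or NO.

NO

[col 0] 00001*, 00010*, 00011*, 00101*, 00110*, 00111*, 01000*, 01100*, 10000*, 10001*, 10010*, 10101*, 10111*, 11010*
[col 1] -0001*, -0010, -0101*, -0111*, 00-01*, 00-10*, 00-11*, 000-1*, 0001-*, 001-1*, 0011-*, 01-00, 1-010, 10-01*, 100-0, 1000-, 101-1*
[col 2] -0-01, -01-1, 00--1, 00-1-
Prime implicants: -0-01, -0010, -01-1, 00--1, 00-1-, 01-00, 1-010, 100-0, 1000-
PI chart (minterm → PIs covering it):
  1 | -0-01,00--1
  3 | 00--1,00-1-
  5 | -0-01,-01-1,00--1
  6 | 00-1-  (sole → essential)
  8 | 01-00  (sole → essential)
  12 | 01-00  (sole → essential)
  16 | 100-0,1000-
  17 | -0-01,1000-
  18 | -0010,1-010,100-0
  21 | -0-01,-01-1
  23 | -01-1  (sole → essential)
  26 | 1-010  (sole → essential)
Essential prime implicants: -01-1, 00-1-, 01-00, 1-010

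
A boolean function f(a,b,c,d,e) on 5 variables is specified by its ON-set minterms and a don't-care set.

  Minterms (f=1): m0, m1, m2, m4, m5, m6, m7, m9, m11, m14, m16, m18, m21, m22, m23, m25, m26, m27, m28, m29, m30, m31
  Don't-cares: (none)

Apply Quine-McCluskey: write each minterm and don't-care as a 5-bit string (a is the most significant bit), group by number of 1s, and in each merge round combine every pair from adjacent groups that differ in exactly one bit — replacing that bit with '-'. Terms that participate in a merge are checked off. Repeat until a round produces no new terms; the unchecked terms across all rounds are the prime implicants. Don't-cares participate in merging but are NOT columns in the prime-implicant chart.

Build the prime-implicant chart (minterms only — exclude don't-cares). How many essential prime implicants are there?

4

Round 0: 00000✓ 00001✓ 00010✓ 00100✓ 00101✓ 00110✓ 00111✓ 01001✓ 01011✓ 01110✓ 10000✓ 10010✓ 10101✓ 10110✓ 10111✓ 11001✓ 11010✓ 11011✓ 11100✓ 11101✓ 11110✓ 11111✓
Round 1: -0000✓ -0010✓ -0101✓ -0110✓ -0111✓ -1001✓ -1011✓ -1110✓ 0-001 0-110✓ 00-00✓ 00-01✓ 00-10✓ 000-0✓ 0000-✓ 001-0✓ 001-1✓ 0010-✓ 0011-✓ 010-1✓ 1-010✓ 1-101✓ 1-110✓ 1-111✓ 10-10✓ 100-0✓ 101-1✓ 1011-✓ 11-01✓ 11-10✓ 11-11✓ 110-1✓ 1101-✓ 111-0✓ 111-1✓ 1110-✓ 1111-✓
Round 2: --110 -0-10 -00-0 -01-1 -011- -10-1 00--0 00-0- 001-- 1--10 1-1-1 1-11- 11--1 11-1- 111--
PIs = {--110, -0-10, -00-0, -01-1, -011-, -10-1, 0-001, 00--0, 00-0-, 001--, 1--10, 1-1-1, 1-11-, 11--1, 11-1-, 111--}
Coverage chart:
  m0: -00-0,00--0,00-0-
  m1: 0-001,00-0-
  m2: -0-10,-00-0,00--0
  m4: 00--0,00-0-,001--
  m5: -01-1,00-0-,001--
  m6: --110,-0-10,-011-,00--0,001--
  m7: -01-1,-011-,001--
  m9: -10-1,0-001
  m11: -10-1 ←essential
  m14: --110 ←essential
  m16: -00-0 ←essential
  m18: -0-10,-00-0,1--10
  m21: -01-1,1-1-1
  m22: --110,-0-10,-011-,1--10,1-11-
  m23: -01-1,-011-,1-1-1,1-11-
  m25: -10-1,11--1
  m26: 1--10,11-1-
  m27: -10-1,11--1,11-1-
  m28: 111-- ←essential
  m29: 1-1-1,11--1,111--
  m30: --110,1--10,1-11-,11-1-,111--
  m31: 1-1-1,1-11-,11--1,11-1-,111--
Essential: --110, -00-0, -10-1, 111--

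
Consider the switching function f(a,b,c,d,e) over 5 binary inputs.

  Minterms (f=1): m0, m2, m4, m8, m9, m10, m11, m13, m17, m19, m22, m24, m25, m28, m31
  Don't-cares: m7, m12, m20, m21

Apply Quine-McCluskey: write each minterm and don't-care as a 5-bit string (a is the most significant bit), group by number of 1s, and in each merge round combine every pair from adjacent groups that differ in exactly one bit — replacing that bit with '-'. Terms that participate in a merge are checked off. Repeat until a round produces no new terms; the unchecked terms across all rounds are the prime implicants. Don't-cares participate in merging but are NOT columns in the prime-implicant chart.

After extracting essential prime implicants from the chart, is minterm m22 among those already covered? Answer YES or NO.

Round 0: 00000✓ 00010✓ 00100✓ 00111 01000✓ 01001✓ 01010✓ 01011✓ 01100✓ 01101✓ 10001✓ 10011✓ 10100✓ 10101✓ 10110✓ 11000✓ 11001✓ 11100✓ 11111
Round 1: -0100✓ -1000✓ -1001✓ -1100✓ 0-000✓ 0-010✓ 0-100✓ 00-00✓ 000-0✓ 01-00✓ 01-01✓ 010-0✓ 010-1✓ 0100-✓ 0101-✓ 0110-✓ 1-001 1-100✓ 10-01 100-1 101-0 1010- 11-00✓ 1100-✓
Round 2: --100 -1-00 -100- 0--00 0-0-0 01-0- 010--
PIs = {--100, -1-00, -100-, 0--00, 0-0-0, 00111, 01-0-, 010--, 1-001, 10-01, 100-1, 101-0, 1010-, 11111}
Coverage chart:
  m0: 0--00,0-0-0
  m2: 0-0-0 ←essential
  m4: --100,0--00
  m8: -1-00,-100-,0--00,0-0-0,01-0-,010--
  m9: -100-,01-0-,010--
  m10: 0-0-0,010--
  m11: 010-- ←essential
  m13: 01-0- ←essential
  m17: 1-001,10-01,100-1
  m19: 100-1 ←essential
  m22: 101-0 ←essential
  m24: -1-00,-100-
  m25: -100-,1-001
  m28: --100,-1-00
  m31: 11111 ←essential
Essential: 0-0-0, 01-0-, 010--, 100-1, 101-0, 11111

YES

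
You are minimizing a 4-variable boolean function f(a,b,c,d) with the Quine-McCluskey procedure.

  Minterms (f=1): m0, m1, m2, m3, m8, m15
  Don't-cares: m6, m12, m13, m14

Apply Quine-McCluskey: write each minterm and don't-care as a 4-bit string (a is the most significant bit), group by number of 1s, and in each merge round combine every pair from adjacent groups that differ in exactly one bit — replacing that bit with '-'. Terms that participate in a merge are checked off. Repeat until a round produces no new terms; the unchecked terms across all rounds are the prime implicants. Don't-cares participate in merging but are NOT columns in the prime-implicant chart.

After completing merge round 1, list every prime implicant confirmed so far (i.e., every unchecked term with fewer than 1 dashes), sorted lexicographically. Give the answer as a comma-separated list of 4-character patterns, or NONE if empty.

NONE

size-2^0 implicants → 0000(✓)  0001(✓)  0010(✓)  0011(✓)  0110(✓)  1000(✓)  1100(✓)  1101(✓)  1110(✓)  1111(✓)
size-2^1 implicants → -000  -110  0-10  00-0(✓)  00-1(✓)  000-(✓)  001-(✓)  1-00  11-0(✓)  11-1(✓)  110-(✓)  111-(✓)
size-2^2 implicants → 00--  11--
Unchecked terms (primes): -000, -110, 0-10, 00--, 1-00, 11--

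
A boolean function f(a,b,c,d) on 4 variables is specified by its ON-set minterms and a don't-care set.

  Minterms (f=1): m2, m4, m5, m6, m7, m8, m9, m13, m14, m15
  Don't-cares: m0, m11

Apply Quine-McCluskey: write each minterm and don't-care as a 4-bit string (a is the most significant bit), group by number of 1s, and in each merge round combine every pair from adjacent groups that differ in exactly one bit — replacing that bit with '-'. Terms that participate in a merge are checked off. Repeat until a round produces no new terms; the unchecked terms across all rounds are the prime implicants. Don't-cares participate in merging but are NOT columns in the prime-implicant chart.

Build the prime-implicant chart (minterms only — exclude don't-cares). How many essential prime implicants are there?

Round 0: 0000✓ 0010✓ 0100✓ 0101✓ 0110✓ 0111✓ 1000✓ 1001✓ 1011✓ 1101✓ 1110✓ 1111✓
Round 1: -000 -101✓ -110✓ -111✓ 0-00✓ 0-10✓ 00-0✓ 01-0✓ 01-1✓ 010-✓ 011-✓ 1-01✓ 1-11✓ 10-1✓ 100- 11-1✓ 111-✓
Round 2: -1-1 -11- 0--0 01-- 1--1
PIs = {-000, -1-1, -11-, 0--0, 01--, 1--1, 100-}
Coverage chart:
  m2: 0--0 ←essential
  m4: 0--0,01--
  m5: -1-1,01--
  m6: -11-,0--0,01--
  m7: -1-1,-11-,01--
  m8: -000,100-
  m9: 1--1,100-
  m13: -1-1,1--1
  m14: -11- ←essential
  m15: -1-1,-11-,1--1
Essential: -11-, 0--0

2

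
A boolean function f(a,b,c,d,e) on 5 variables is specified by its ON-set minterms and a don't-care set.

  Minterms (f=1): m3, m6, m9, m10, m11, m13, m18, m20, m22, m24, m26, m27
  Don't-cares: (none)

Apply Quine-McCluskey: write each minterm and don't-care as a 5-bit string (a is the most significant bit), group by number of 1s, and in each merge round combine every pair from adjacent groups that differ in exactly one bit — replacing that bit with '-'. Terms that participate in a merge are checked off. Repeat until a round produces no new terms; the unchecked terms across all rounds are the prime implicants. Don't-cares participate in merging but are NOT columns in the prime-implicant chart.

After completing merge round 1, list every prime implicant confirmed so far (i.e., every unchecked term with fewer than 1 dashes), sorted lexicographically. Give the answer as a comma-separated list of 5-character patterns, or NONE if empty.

[col 0] 00011*, 00110*, 01001*, 01010*, 01011*, 01101*, 10010*, 10100*, 10110*, 11000*, 11010*, 11011*
[col 1] -0110, -1010*, -1011*, 0-011, 01-01, 010-1, 0101-*, 1-010, 10-10, 101-0, 110-0, 1101-*
[col 2] -101-
Prime implicants: -0110, -101-, 0-011, 01-01, 010-1, 1-010, 10-10, 101-0, 110-0

NONE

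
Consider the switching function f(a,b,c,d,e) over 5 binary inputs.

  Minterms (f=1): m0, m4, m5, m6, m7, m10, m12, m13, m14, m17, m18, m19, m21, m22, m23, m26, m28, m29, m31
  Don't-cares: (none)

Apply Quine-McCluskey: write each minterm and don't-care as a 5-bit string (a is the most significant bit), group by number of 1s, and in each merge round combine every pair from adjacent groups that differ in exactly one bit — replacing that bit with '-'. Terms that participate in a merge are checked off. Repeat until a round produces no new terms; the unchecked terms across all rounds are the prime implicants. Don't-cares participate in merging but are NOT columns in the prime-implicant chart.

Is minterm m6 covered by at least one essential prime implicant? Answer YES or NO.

NO

[col 0] 00000*, 00100*, 00101*, 00110*, 00111*, 01010*, 01100*, 01101*, 01110*, 10001*, 10010*, 10011*, 10101*, 10110*, 10111*, 11010*, 11100*, 11101*, 11111*
[col 1] -0101*, -0110*, -0111*, -1010, -1100*, -1101*, 0-100*, 0-101*, 0-110*, 00-00, 001-0*, 001-1*, 0010-*, 0011-*, 01-10, 011-0*, 0110-*, 1-010, 1-101*, 1-111*, 10-01*, 10-10*, 10-11*, 100-1*, 1001-*, 101-1*, 1011-*, 111-1*, 1110-*
[col 2] --101, -01-1, -011-, -110-, 0-1-0, 0-10-, 001--, 1-1-1, 10--1, 10-1-
Prime implicants: --101, -01-1, -011-, -1010, -110-, 0-1-0, 0-10-, 00-00, 001--, 01-10, 1-010, 1-1-1, 10--1, 10-1-
PI chart (minterm → PIs covering it):
  0 | 00-00  (sole → essential)
  4 | 0-1-0,0-10-,00-00,001--
  5 | --101,-01-1,0-10-,001--
  6 | -011-,0-1-0,001--
  7 | -01-1,-011-,001--
  10 | -1010,01-10
  12 | -110-,0-1-0,0-10-
  13 | --101,-110-,0-10-
  14 | 0-1-0,01-10
  17 | 10--1  (sole → essential)
  18 | 1-010,10-1-
  19 | 10--1,10-1-
  21 | --101,-01-1,1-1-1,10--1
  22 | -011-,10-1-
  23 | -01-1,-011-,1-1-1,10--1,10-1-
  26 | -1010,1-010
  28 | -110-  (sole → essential)
  29 | --101,-110-,1-1-1
  31 | 1-1-1  (sole → essential)
Essential prime implicants: -110-, 00-00, 1-1-1, 10--1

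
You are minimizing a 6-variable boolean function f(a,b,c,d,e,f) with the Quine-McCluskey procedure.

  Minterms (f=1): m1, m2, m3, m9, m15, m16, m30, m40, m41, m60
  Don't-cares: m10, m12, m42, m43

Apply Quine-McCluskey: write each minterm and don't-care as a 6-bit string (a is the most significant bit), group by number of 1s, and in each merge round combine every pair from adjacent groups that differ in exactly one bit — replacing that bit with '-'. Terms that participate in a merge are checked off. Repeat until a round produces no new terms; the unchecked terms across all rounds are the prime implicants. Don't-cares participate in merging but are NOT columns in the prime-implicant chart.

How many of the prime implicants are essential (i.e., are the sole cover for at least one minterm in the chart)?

5

Round 0: 000001✓ 000010✓ 000011✓ 001001✓ 001010✓ 001100 001111 010000 011110 101000✓ 101001✓ 101010✓ 101011✓ 111100
Round 1: -01001 -01010 00-001 00-010 0000-1 00001- 1010-0✓ 1010-1✓ 10100-✓ 10101-✓
Round 2: 1010--
PIs = {-01001, -01010, 00-001, 00-010, 0000-1, 00001-, 001100, 001111, 010000, 011110, 1010--, 111100}
Coverage chart:
  m1: 00-001,0000-1
  m2: 00-010,00001-
  m3: 0000-1,00001-
  m9: -01001,00-001
  m15: 001111 ←essential
  m16: 010000 ←essential
  m30: 011110 ←essential
  m40: 1010-- ←essential
  m41: -01001,1010--
  m60: 111100 ←essential
Essential: 001111, 010000, 011110, 1010--, 111100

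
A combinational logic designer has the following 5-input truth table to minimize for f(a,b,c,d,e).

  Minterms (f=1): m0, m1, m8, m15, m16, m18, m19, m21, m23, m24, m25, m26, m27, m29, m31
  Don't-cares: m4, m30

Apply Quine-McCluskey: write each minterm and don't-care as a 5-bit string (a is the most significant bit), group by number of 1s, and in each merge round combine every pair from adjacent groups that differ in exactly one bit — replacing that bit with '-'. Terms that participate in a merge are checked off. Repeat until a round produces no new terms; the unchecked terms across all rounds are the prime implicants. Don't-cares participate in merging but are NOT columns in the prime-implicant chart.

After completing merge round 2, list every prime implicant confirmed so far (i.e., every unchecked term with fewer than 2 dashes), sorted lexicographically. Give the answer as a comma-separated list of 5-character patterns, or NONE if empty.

-1111, 00-00, 0000-

[col 0] 00000*, 00001*, 00100*, 01000*, 01111*, 10000*, 10010*, 10011*, 10101*, 10111*, 11000*, 11001*, 11010*, 11011*, 11101*, 11110*, 11111*
[col 1] -0000*, -1000*, -1111, 0-000*, 00-00, 0000-, 1-000*, 1-010*, 1-011*, 1-101*, 1-111*, 10-11*, 100-0*, 1001-*, 101-1*, 11-01*, 11-10*, 11-11*, 110-0*, 110-1*, 1100-*, 1101-*, 111-1*, 1111-*
[col 2] --000, 1--11, 1-0-0, 1-01-, 1-1-1, 11--1, 11-1-, 110--
Prime implicants: --000, -1111, 00-00, 0000-, 1--11, 1-0-0, 1-01-, 1-1-1, 11--1, 11-1-, 110--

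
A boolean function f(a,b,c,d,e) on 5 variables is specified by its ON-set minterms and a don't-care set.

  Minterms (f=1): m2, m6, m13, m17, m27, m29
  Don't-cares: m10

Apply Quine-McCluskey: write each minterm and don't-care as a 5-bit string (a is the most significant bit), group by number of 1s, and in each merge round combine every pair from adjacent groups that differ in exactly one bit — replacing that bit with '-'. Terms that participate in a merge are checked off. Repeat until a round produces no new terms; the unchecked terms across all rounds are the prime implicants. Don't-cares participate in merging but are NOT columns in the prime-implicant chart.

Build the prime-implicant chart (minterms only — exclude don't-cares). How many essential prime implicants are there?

4

Round 0: 00010✓ 00110✓ 01010✓ 01101✓ 10001 11011 11101✓
Round 1: -1101 0-010 00-10
PIs = {-1101, 0-010, 00-10, 10001, 11011}
Coverage chart:
  m2: 0-010,00-10
  m6: 00-10 ←essential
  m13: -1101 ←essential
  m17: 10001 ←essential
  m27: 11011 ←essential
  m29: -1101 ←essential
Essential: -1101, 00-10, 10001, 11011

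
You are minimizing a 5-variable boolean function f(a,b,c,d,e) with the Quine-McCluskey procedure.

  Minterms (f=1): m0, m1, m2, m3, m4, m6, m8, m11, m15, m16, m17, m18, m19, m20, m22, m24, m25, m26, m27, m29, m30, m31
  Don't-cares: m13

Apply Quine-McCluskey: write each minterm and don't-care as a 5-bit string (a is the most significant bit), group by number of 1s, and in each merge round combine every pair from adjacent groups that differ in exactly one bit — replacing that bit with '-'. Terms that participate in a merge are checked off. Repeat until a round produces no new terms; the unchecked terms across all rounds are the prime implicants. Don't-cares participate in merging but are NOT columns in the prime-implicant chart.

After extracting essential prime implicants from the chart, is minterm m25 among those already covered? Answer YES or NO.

NO

Round 0: 00000✓ 00001✓ 00010✓ 00011✓ 00100✓ 00110✓ 01000✓ 01011✓ 01101✓ 01111✓ 10000✓ 10001✓ 10010✓ 10011✓ 10100✓ 10110✓ 11000✓ 11001✓ 11010✓ 11011✓ 11101✓ 11110✓ 11111✓
Round 1: -0000✓ -0001✓ -0010✓ -0011✓ -0100✓ -0110✓ -1000✓ -1011✓ -1101✓ -1111✓ 0-000✓ 0-011✓ 00-00✓ 00-10✓ 000-0✓ 000-1✓ 0000-✓ 0001-✓ 001-0✓ 01-11✓ 011-1✓ 1-000✓ 1-001✓ 1-010✓ 1-011✓ 1-110✓ 10-00✓ 10-10✓ 100-0✓ 100-1✓ 1000-✓ 1001-✓ 101-0✓ 11-01✓ 11-10✓ 11-11✓ 110-0✓ 110-1✓ 1100-✓ 1101-✓ 111-1✓ 1111-✓
Round 2: --000 --011 -0-00✓ -0-10✓ -00-0✓ -00-1✓ -000-✓ -001-✓ -01-0✓ -1-11 -11-1 00--0✓ 000--✓ 1--10 1-0-0✓ 1-0-1✓ 1-00-✓ 1-01-✓ 10--0✓ 100--✓ 11--1 11-1- 110--✓
Round 3: -0--0 -00-- 1-0--
PIs = {--000, --011, -0--0, -00--, -1-11, -11-1, 1--10, 1-0--, 11--1, 11-1-}
Coverage chart:
  m0: --000,-0--0,-00--
  m1: -00-- ←essential
  m2: -0--0,-00--
  m3: --011,-00--
  m4: -0--0 ←essential
  m6: -0--0 ←essential
  m8: --000 ←essential
  m11: --011,-1-11
  m15: -1-11,-11-1
  m16: --000,-0--0,-00--,1-0--
  m17: -00--,1-0--
  m18: -0--0,-00--,1--10,1-0--
  m19: --011,-00--,1-0--
  m20: -0--0 ←essential
  m22: -0--0,1--10
  m24: --000,1-0--
  m25: 1-0--,11--1
  m26: 1--10,1-0--,11-1-
  m27: --011,-1-11,1-0--,11--1,11-1-
  m29: -11-1,11--1
  m30: 1--10,11-1-
  m31: -1-11,-11-1,11--1,11-1-
Essential: --000, -0--0, -00--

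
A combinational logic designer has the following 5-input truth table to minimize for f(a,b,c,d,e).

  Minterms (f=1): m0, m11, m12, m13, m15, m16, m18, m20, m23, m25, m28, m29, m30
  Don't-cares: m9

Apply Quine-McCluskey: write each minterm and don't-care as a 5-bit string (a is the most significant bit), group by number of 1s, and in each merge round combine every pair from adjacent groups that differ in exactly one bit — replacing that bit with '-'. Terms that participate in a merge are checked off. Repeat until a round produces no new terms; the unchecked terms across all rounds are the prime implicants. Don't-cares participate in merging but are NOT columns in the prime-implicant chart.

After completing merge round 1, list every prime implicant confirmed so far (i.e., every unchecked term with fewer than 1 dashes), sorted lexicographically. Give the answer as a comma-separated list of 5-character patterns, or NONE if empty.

10111

[col 0] 00000*, 01001*, 01011*, 01100*, 01101*, 01111*, 10000*, 10010*, 10100*, 10111, 11001*, 11100*, 11101*, 11110*
[col 1] -0000, -1001*, -1100*, -1101*, 01-01*, 01-11*, 010-1*, 011-1*, 0110-*, 1-100, 10-00, 100-0, 11-01*, 111-0, 1110-*
[col 2] -1-01, -110-, 01--1
Prime implicants: -0000, -1-01, -110-, 01--1, 1-100, 10-00, 100-0, 10111, 111-0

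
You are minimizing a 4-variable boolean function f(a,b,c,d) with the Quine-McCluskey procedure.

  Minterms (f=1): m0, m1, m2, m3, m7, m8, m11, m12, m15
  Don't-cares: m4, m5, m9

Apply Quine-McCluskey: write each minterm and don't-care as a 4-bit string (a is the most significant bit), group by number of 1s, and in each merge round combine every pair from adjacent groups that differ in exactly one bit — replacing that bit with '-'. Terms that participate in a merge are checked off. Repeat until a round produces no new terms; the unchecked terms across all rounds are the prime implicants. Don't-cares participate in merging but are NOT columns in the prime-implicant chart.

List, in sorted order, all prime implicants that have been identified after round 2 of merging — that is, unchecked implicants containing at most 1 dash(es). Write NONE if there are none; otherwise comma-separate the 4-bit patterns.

NONE

[col 0] 0000*, 0001*, 0010*, 0011*, 0100*, 0101*, 0111*, 1000*, 1001*, 1011*, 1100*, 1111*
[col 1] -000*, -001*, -011*, -100*, -111*, 0-00*, 0-01*, 0-11*, 00-0*, 00-1*, 000-*, 001-*, 01-1*, 010-*, 1-00*, 1-11*, 10-1*, 100-*
[col 2] --00, --11, -0-1, -00-, 0--1, 0-0-, 00--
Prime implicants: --00, --11, -0-1, -00-, 0--1, 0-0-, 00--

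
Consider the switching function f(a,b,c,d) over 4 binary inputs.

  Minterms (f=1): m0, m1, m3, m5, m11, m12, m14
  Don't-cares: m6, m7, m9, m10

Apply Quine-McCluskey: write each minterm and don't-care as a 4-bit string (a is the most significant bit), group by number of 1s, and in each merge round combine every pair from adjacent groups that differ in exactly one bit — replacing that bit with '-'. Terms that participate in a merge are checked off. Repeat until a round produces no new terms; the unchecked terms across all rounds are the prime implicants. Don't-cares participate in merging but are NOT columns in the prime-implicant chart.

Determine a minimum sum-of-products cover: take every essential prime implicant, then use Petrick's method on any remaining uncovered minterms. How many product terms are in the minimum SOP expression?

Round 0: 0000✓ 0001✓ 0011✓ 0101✓ 0110✓ 0111✓ 1001✓ 1010✓ 1011✓ 1100✓ 1110✓
Round 1: -001✓ -011✓ -110 0-01✓ 0-11✓ 00-1✓ 000- 01-1✓ 011- 1-10 10-1✓ 101- 11-0
Round 2: -0-1 0--1
PIs = {-0-1, -110, 0--1, 000-, 011-, 1-10, 101-, 11-0}
Coverage chart:
  m0: 000- ←essential
  m1: -0-1,0--1,000-
  m3: -0-1,0--1
  m5: 0--1 ←essential
  m11: -0-1,101-
  m12: 11-0 ←essential
  m14: -110,1-10,11-0
Essential: 0--1, 000-, 11-0
Petrick residual → -0-1
Min cover (4 terms): b'd + a'd + a'b'c' + abd'

4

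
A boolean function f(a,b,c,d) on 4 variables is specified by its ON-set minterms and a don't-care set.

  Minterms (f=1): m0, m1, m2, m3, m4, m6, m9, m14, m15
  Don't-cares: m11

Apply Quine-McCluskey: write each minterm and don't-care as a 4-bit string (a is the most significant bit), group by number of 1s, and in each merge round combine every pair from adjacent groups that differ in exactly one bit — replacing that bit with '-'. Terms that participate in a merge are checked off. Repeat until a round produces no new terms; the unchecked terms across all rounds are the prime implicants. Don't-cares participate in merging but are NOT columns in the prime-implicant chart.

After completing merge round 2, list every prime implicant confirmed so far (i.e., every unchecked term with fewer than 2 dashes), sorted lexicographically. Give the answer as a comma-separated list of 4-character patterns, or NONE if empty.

-110, 1-11, 111-

Round 0: 0000✓ 0001✓ 0010✓ 0011✓ 0100✓ 0110✓ 1001✓ 1011✓ 1110✓ 1111✓
Round 1: -001✓ -011✓ -110 0-00✓ 0-10✓ 00-0✓ 00-1✓ 000-✓ 001-✓ 01-0✓ 1-11 10-1✓ 111-
Round 2: -0-1 0--0 00--
PIs = {-0-1, -110, 0--0, 00--, 1-11, 111-}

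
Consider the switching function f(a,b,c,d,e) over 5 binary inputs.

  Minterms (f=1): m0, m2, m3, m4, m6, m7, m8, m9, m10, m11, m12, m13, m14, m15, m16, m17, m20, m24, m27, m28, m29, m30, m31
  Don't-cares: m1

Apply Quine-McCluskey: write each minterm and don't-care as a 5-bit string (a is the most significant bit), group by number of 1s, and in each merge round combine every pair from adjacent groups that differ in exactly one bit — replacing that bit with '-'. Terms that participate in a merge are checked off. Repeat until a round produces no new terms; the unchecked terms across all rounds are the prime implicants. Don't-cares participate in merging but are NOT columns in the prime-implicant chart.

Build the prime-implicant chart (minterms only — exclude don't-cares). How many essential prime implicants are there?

Round 0: 00000✓ 00001✓ 00010✓ 00011✓ 00100✓ 00110✓ 00111✓ 01000✓ 01001✓ 01010✓ 01011✓ 01100✓ 01101✓ 01110✓ 01111✓ 10000✓ 10001✓ 10100✓ 11000✓ 11011✓ 11100✓ 11101✓ 11110✓ 11111✓
Round 1: -0000✓ -0001✓ -0100✓ -1000✓ -1011✓ -1100✓ -1101✓ -1110✓ -1111✓ 0-000✓ 0-001✓ 0-010✓ 0-011✓ 0-100✓ 0-110✓ 0-111✓ 00-00✓ 00-10✓ 00-11✓ 000-0✓ 000-1✓ 0000-✓ 0001-✓ 001-0✓ 0011-✓ 01-00✓ 01-01✓ 01-10✓ 01-11✓ 010-0✓ 010-1✓ 0100-✓ 0101-✓ 011-0✓ 011-1✓ 0110-✓ 0111-✓ 1-000✓ 1-100✓ 10-00✓ 1000-✓ 11-00✓ 11-11✓ 111-0✓ 111-1✓ 1110-✓ 1111-✓
Round 2: --000✓ --100✓ -0-00✓ -000- -1-00✓ -1-11 -11-0✓ -11-1✓ -110-✓ -111-✓ 0--00✓ 0--10✓ 0--11✓ 0-0-0✓ 0-0-1✓ 0-00-✓ 0-01-✓ 0-1-0✓ 0-11-✓ 00--0✓ 00-1-✓ 000--✓ 01--0✓ 01--1✓ 01-0-✓ 01-1-✓ 010--✓ 011--✓ 1--00✓ 111--✓
Round 3: ---00 -11-- 0---0 0--1- 0-0-- 01---
PIs = {---00, -000-, -1-11, -11--, 0---0, 0--1-, 0-0--, 01---}
Coverage chart:
  m0: ---00,-000-,0---0,0-0--
  m2: 0---0,0--1-,0-0--
  m3: 0--1-,0-0--
  m4: ---00,0---0
  m6: 0---0,0--1-
  m7: 0--1- ←essential
  m8: ---00,0---0,0-0--,01---
  m9: 0-0--,01---
  m10: 0---0,0--1-,0-0--,01---
  m11: -1-11,0--1-,0-0--,01---
  m12: ---00,-11--,0---0,01---
  m13: -11--,01---
  m14: -11--,0---0,0--1-,01---
  m15: -1-11,-11--,0--1-,01---
  m16: ---00,-000-
  m17: -000- ←essential
  m20: ---00 ←essential
  m24: ---00 ←essential
  m27: -1-11 ←essential
  m28: ---00,-11--
  m29: -11-- ←essential
  m30: -11-- ←essential
  m31: -1-11,-11--
Essential: ---00, -000-, -1-11, -11--, 0--1-

5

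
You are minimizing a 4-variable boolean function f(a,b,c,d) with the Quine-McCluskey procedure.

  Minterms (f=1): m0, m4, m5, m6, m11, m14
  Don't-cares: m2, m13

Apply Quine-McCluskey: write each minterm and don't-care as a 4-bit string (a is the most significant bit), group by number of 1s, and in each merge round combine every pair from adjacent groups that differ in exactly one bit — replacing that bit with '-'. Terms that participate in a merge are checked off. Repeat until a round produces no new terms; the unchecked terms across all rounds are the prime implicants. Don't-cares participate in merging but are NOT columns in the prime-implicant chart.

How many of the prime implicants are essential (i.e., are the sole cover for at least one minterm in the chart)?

3

Round 0: 0000✓ 0010✓ 0100✓ 0101✓ 0110✓ 1011 1101✓ 1110✓
Round 1: -101 -110 0-00✓ 0-10✓ 00-0✓ 01-0✓ 010-
Round 2: 0--0
PIs = {-101, -110, 0--0, 010-, 1011}
Coverage chart:
  m0: 0--0 ←essential
  m4: 0--0,010-
  m5: -101,010-
  m6: -110,0--0
  m11: 1011 ←essential
  m14: -110 ←essential
Essential: -110, 0--0, 1011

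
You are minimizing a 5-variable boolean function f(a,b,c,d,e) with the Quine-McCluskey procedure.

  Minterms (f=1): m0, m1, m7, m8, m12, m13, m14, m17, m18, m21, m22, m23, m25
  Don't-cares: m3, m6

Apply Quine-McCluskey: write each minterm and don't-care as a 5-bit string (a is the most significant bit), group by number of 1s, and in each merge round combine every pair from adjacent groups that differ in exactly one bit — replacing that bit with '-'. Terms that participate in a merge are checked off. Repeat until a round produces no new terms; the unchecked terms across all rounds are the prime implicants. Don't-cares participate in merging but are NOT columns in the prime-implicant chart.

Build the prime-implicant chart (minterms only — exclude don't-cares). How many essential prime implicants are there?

[col 0] 00000*, 00001*, 00011*, 00110*, 00111*, 01000*, 01100*, 01101*, 01110*, 10001*, 10010*, 10101*, 10110*, 10111*, 11001*
[col 1] -0001, -0110*, -0111*, 0-000, 0-110, 00-11, 000-1, 0000-, 0011-*, 01-00, 011-0, 0110-, 1-001, 10-01, 10-10, 101-1, 1011-*
[col 2] -011-
Prime implicants: -0001, -011-, 0-000, 0-110, 00-11, 000-1, 0000-, 01-00, 011-0, 0110-, 1-001, 10-01, 10-10, 101-1
PI chart (minterm → PIs covering it):
  0 | 0-000,0000-
  1 | -0001,000-1,0000-
  7 | -011-,00-11
  8 | 0-000,01-00
  12 | 01-00,011-0,0110-
  13 | 0110-  (sole → essential)
  14 | 0-110,011-0
  17 | -0001,1-001,10-01
  18 | 10-10  (sole → essential)
  21 | 10-01,101-1
  22 | -011-,10-10
  23 | -011-,101-1
  25 | 1-001  (sole → essential)
Essential prime implicants: 0110-, 1-001, 10-10

3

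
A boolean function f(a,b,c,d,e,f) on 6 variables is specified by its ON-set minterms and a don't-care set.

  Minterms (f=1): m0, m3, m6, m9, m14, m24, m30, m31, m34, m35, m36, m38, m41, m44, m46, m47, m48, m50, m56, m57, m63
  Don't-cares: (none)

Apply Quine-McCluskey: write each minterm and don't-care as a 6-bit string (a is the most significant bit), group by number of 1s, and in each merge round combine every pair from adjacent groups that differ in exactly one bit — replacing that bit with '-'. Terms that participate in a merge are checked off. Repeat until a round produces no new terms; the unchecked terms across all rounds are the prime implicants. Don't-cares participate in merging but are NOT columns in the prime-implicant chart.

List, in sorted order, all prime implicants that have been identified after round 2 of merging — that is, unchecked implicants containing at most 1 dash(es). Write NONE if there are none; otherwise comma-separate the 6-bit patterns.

-00011, -01001, -11000, -11111, 0-1110, 000000, 01111-, 1-0010, 1-1001, 1-1111, 100-10, 10001-, 10111-, 11-000, 1100-0, 11100-

size-2^0 implicants → 000000  000011(✓)  000110(✓)  001001(✓)  001110(✓)  011000(✓)  011110(✓)  011111(✓)  100010(✓)  100011(✓)  100100(✓)  100110(✓)  101001(✓)  101100(✓)  101110(✓)  101111(✓)  110000(✓)  110010(✓)  111000(✓)  111001(✓)  111111(✓)
size-2^1 implicants → -00011  -00110(✓)  -01001  -01110(✓)  -11000  -11111  0-1110  00-110(✓)  01111-  1-0010  1-1001  1-1111  10-100(✓)  10-110(✓)  100-10  10001-  1001-0(✓)  1011-0(✓)  10111-  11-000  1100-0  11100-
size-2^2 implicants → -0-110  10-1-0
Unchecked terms (primes): -0-110, -00011, -01001, -11000, -11111, 0-1110, 000000, 01111-, 1-0010, 1-1001, 1-1111, 10-1-0, 100-10, 10001-, 10111-, 11-000, 1100-0, 11100-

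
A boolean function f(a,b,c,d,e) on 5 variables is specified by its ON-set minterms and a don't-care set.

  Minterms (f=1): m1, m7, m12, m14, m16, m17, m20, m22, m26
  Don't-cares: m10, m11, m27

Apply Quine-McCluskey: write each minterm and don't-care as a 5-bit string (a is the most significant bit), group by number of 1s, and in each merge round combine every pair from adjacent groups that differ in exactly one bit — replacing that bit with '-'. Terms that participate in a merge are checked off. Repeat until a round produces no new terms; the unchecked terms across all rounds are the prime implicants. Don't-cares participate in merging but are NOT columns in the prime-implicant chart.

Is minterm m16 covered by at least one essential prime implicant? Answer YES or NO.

[col 0] 00001*, 00111, 01010*, 01011*, 01100*, 01110*, 10000*, 10001*, 10100*, 10110*, 11010*, 11011*
[col 1] -0001, -1010*, -1011*, 01-10, 0101-*, 011-0, 10-00, 1000-, 101-0, 1101-*
[col 2] -101-
Prime implicants: -0001, -101-, 00111, 01-10, 011-0, 10-00, 1000-, 101-0
PI chart (minterm → PIs covering it):
  1 | -0001  (sole → essential)
  7 | 00111  (sole → essential)
  12 | 011-0  (sole → essential)
  14 | 01-10,011-0
  16 | 10-00,1000-
  17 | -0001,1000-
  20 | 10-00,101-0
  22 | 101-0  (sole → essential)
  26 | -101-  (sole → essential)
Essential prime implicants: -0001, -101-, 00111, 011-0, 101-0

NO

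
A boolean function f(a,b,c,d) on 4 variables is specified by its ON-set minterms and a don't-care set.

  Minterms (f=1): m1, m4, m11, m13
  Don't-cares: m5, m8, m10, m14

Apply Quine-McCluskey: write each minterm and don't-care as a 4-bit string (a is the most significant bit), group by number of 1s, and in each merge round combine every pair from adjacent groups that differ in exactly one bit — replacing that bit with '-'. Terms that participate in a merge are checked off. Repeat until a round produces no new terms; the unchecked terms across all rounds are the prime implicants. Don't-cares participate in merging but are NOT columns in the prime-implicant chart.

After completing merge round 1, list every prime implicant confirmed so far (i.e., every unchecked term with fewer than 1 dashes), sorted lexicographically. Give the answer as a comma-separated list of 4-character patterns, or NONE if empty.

size-2^0 implicants → 0001(✓)  0100(✓)  0101(✓)  1000(✓)  1010(✓)  1011(✓)  1101(✓)  1110(✓)
size-2^1 implicants → -101  0-01  010-  1-10  10-0  101-
Unchecked terms (primes): -101, 0-01, 010-, 1-10, 10-0, 101-

NONE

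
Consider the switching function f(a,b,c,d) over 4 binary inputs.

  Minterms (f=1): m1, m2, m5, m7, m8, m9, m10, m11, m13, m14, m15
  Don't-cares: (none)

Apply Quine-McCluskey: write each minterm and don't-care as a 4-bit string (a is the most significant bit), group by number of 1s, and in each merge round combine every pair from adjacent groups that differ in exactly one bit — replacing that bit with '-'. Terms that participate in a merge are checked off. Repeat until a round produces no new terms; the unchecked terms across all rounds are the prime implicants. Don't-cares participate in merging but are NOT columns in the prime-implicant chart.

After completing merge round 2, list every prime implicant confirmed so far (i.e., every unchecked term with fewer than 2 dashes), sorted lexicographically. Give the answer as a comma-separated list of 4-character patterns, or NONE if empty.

-010

Round 0: 0001✓ 0010✓ 0101✓ 0111✓ 1000✓ 1001✓ 1010✓ 1011✓ 1101✓ 1110✓ 1111✓
Round 1: -001✓ -010 -101✓ -111✓ 0-01✓ 01-1✓ 1-01✓ 1-10✓ 1-11✓ 10-0✓ 10-1✓ 100-✓ 101-✓ 11-1✓ 111-✓
Round 2: --01 -1-1 1--1 1-1- 10--
PIs = {--01, -010, -1-1, 1--1, 1-1-, 10--}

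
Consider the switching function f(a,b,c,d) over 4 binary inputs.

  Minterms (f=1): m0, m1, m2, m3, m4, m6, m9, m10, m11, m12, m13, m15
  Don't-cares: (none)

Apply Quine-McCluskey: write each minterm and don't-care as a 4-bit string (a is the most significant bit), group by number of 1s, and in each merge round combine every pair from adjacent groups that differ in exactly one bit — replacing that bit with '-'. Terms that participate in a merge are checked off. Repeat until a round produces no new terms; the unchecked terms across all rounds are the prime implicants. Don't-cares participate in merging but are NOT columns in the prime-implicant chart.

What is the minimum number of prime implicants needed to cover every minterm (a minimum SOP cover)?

size-2^0 implicants → 0000(✓)  0001(✓)  0010(✓)  0011(✓)  0100(✓)  0110(✓)  1001(✓)  1010(✓)  1011(✓)  1100(✓)  1101(✓)  1111(✓)
size-2^1 implicants → -001(✓)  -010(✓)  -011(✓)  -100  0-00(✓)  0-10(✓)  00-0(✓)  00-1(✓)  000-(✓)  001-(✓)  01-0(✓)  1-01(✓)  1-11(✓)  10-1(✓)  101-(✓)  11-1(✓)  110-
size-2^2 implicants → -0-1  -01-  0--0  00--  1--1
Unchecked terms (primes): -0-1, -01-, -100, 0--0, 00--, 1--1, 110-
Minterm coverage:
  m0 ⊆ 0--0,00--
  m1 ⊆ -0-1,00--
  m2 ⊆ -01-,0--0,00--
  m3 ⊆ -0-1,-01-,00--
  m4 ⊆ -100,0--0
  m6 ⊆ 0--0 [E]
  m9 ⊆ -0-1,1--1
  m10 ⊆ -01- [E]
  m11 ⊆ -0-1,-01-,1--1
  m12 ⊆ -100,110-
  m13 ⊆ 1--1,110-
  m15 ⊆ 1--1 [E]
E = {-01-, 0--0, 1--1}
Petrick residual → -0-1, -100
Cover = b'd + b'c + bc'd' + a'd' + ad  |cover|=5

5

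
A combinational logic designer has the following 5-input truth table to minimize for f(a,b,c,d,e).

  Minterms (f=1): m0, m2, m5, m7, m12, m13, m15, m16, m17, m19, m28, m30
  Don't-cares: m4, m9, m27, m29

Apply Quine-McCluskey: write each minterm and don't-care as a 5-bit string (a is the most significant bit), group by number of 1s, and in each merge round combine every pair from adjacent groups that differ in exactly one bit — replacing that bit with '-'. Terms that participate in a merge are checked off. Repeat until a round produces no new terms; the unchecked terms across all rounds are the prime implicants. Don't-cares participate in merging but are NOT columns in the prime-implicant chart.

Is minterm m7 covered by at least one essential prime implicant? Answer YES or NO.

[col 0] 00000*, 00010*, 00100*, 00101*, 00111*, 01001*, 01100*, 01101*, 01111*, 10000*, 10001*, 10011*, 11011*, 11100*, 11101*, 11110*
[col 1] -0000, -1100*, -1101*, 0-100*, 0-101*, 0-111*, 00-00, 000-0, 001-1*, 0010-*, 01-01, 011-1*, 0110-*, 1-011, 100-1, 1000-, 111-0, 1110-*
[col 2] -110-, 0-1-1, 0-10-
Prime implicants: -0000, -110-, 0-1-1, 0-10-, 00-00, 000-0, 01-01, 1-011, 100-1, 1000-, 111-0
PI chart (minterm → PIs covering it):
  0 | -0000,00-00,000-0
  2 | 000-0  (sole → essential)
  5 | 0-1-1,0-10-
  7 | 0-1-1  (sole → essential)
  12 | -110-,0-10-
  13 | -110-,0-1-1,0-10-,01-01
  15 | 0-1-1  (sole → essential)
  16 | -0000,1000-
  17 | 100-1,1000-
  19 | 1-011,100-1
  28 | -110-,111-0
  30 | 111-0  (sole → essential)
Essential prime implicants: 0-1-1, 000-0, 111-0

YES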